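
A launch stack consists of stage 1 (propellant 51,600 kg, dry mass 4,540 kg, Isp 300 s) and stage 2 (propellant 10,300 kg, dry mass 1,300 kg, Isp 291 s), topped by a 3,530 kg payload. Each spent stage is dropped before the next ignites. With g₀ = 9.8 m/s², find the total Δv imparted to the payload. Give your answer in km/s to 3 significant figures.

Δv ≈ 7.04 km/s

Ignition mass of stage 1 = 51,600+4,540 + 10,300+1,300 + 3,530 = 71,270 kg.
Stage 1: m₀ = 71,270 kg, m_f = 71,270 − 51,600 = 19,670 kg; Δv = 300×9.8×ln(3.623) = 2940.0×1.2874 ≈ 3785 m/s.
Stage 2: m₀ = 15,130 kg, m_f = 15,130 − 10,300 = 4,830 kg; Δv = 291×9.8×ln(3.133) = 2851.8×1.1418 ≈ 3256 m/s.
Total Δv = 3785 + 3256 = 7041 m/s.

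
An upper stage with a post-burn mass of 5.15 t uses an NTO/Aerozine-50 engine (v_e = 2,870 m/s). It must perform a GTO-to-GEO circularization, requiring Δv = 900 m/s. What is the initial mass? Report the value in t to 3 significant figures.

From the ideal rocket equation, m₀/m_f = exp(Δv / v_e) = exp(900 / 2870.0) = exp(0.3136) = 1.3683.
m₀ = m_f × 1.3683 = 5.15 × 1.3683 = 7.04675 t.

initial mass ≈ 7.05 t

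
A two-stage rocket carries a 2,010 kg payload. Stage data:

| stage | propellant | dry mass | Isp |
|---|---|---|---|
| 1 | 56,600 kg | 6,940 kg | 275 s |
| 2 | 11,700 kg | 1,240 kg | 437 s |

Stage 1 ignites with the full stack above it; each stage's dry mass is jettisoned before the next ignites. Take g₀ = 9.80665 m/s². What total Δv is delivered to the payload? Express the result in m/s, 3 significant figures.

Δv ≈ 9980 m/s

Ignition mass of stage 1 = 56,600+6,940 + 11,700+1,240 + 2,010 = 78,490 kg.
Stage 1: m₀ = 78,490 kg, m_f = 78,490 − 56,600 = 21,890 kg; Δv = 275×9.80665×ln(3.586) = 2696.8×1.2769 ≈ 3444 m/s.
Stage 2: m₀ = 14,950 kg, m_f = 14,950 − 11,700 = 3,250 kg; Δv = 437×9.80665×ln(4.6) = 4285.5×1.5261 ≈ 6540 m/s.
Total Δv = 3444 + 6540 = 9984 m/s.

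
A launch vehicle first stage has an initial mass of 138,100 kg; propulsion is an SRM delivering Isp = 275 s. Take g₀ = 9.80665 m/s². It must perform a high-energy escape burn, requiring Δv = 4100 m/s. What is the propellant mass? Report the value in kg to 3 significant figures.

v_e = Isp · g₀ = 275 × 9.80665 = 2696.8 m/s.
Rocket equation: m₀/m_f = exp(Δv / v_e) = exp(4100 / 2696.8) = exp(1.5203) = 4.5736.
m_f = 138,100 / 4.5736 = 30,195 kg, so propellant = m₀ − m_f = 138,100 − 30,195 = 107,905 kg.

propellant mass ≈ 108000 kg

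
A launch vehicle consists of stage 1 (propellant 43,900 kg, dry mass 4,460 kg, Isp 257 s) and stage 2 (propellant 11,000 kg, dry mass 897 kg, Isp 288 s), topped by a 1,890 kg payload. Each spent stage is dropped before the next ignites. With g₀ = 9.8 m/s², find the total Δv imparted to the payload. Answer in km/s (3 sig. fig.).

Ignition mass of stage 1 = 43,900+4,460 + 11,000+897 + 1,890 = 62,147 kg.
Stage 1: m₀ = 62,147 kg, m_f = 62,147 − 43,900 = 18,247 kg; Δv = 257×9.8×ln(3.406) = 2518.6×1.2255 ≈ 3087 m/s.
Stage 2: m₀ = 13,787 kg, m_f = 13,787 − 11,000 = 2,787 kg; Δv = 288×9.8×ln(4.947) = 2822.4×1.5988 ≈ 4512 m/s.
Total Δv = 3087 + 4512 = 7599 m/s.

Δv ≈ 7.60 km/s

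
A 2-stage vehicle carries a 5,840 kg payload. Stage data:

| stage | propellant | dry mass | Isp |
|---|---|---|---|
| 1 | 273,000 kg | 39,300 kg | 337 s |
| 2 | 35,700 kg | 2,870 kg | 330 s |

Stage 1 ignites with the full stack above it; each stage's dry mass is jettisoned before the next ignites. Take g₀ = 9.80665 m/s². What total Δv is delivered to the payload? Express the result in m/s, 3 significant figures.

Ignition mass of stage 1 = 273,000+39,300 + 35,700+2,870 + 5,840 = 356,710 kg.
Stage 1: m₀ = 356,710 kg, m_f = 356,710 − 273,000 = 83,710 kg; Δv = 337×9.80665×ln(4.261) = 3304.8×1.4496 ≈ 4791 m/s.
Stage 2: m₀ = 44,410 kg, m_f = 44,410 − 35,700 = 8,710 kg; Δv = 330×9.80665×ln(5.099) = 3236.2×1.6290 ≈ 5272 m/s.
Total Δv = 4791 + 5272 = 10063 m/s.

Δv ≈ 10100 m/s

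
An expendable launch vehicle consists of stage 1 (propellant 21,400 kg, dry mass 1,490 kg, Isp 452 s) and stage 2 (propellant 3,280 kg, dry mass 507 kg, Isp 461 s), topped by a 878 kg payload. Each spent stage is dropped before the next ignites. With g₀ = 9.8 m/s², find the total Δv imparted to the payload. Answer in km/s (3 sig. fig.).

Δv ≈ 12.1 km/s

Ignition mass of stage 1 = 21,400+1,490 + 3,280+507 + 878 = 27,555 kg.
Stage 1: m₀ = 27,555 kg, m_f = 27,555 − 21,400 = 6,155 kg; Δv = 452×9.8×ln(4.477) = 4429.6×1.4989 ≈ 6640 m/s.
Stage 2: m₀ = 4,665 kg, m_f = 4,665 − 3,280 = 1,385 kg; Δv = 461×9.8×ln(3.368) = 4517.8×1.2144 ≈ 5486 m/s.
Total Δv = 6640 + 5486 = 12126 m/s.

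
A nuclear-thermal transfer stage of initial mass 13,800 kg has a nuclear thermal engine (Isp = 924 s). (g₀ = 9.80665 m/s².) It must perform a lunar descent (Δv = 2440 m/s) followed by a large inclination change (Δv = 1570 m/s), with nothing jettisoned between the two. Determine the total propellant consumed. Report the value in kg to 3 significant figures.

total propellant consumed ≈ 4930 kg

v_e = Isp · g₀ = 924 × 9.80665 = 9061.3 m/s.
After the first burn: m = 13800 × exp(−2440/9061.3) = 13800 × 0.76393 = 10,542.2 kg.
After the second burn: m = 10,542.2 × exp(−1570/9061.3) = 10,542.2 × 0.84092 = 8,865.15 kg.
Total propellant = m₀ − m_final = 13800 − 8,865.15 = 4,934.85 kg.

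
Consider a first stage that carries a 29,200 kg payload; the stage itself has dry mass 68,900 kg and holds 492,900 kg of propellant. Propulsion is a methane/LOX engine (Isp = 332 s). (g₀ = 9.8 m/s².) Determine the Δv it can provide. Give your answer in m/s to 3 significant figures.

Δv ≈ 5840 m/s

v_e = Isp · g₀ = 332 × 9.8 = 3253.6 m/s.
m₀ = payload + dry + propellant = 29,200 + 68,900 + 492,900 = 591,000 kg.
m_f = payload + dry = 29,200 + 68,900 = 98,100 kg.
Δv = v_e · ln(m₀/m_f) = 3253.6 × ln(6.024) = 3253.6 × 1.7958 ≈ 5842.9 m/s.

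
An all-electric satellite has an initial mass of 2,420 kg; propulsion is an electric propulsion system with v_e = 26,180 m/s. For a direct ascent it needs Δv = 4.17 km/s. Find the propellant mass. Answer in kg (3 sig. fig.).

propellant mass ≈ 356 kg

Rocket equation: m₀/m_f = exp(Δv / v_e) = exp(4170 / 26180.0) = exp(0.1593) = 1.1727.
m_f = 2,420 / 1.1727 = 2,063.61 kg, so propellant = m₀ − m_f = 2,420 − 2,063.61 = 356.39 kg.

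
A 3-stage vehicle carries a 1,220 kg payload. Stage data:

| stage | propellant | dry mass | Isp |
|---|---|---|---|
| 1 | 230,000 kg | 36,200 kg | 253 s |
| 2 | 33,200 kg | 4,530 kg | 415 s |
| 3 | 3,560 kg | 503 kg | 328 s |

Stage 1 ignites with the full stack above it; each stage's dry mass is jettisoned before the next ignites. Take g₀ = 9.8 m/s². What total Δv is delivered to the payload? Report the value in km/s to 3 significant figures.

Δv ≈ 13.0 km/s

Ignition mass of stage 1 = 230,000+36,200 + 33,200+4,530 + 3,560+503 + 1,220 = 309,213 kg.
Stage 1: m₀ = 309,213 kg, m_f = 309,213 − 230,000 = 79,213 kg; Δv = 253×9.8×ln(3.904) = 2479.4×1.3619 ≈ 3377 m/s.
Stage 2: m₀ = 43,013 kg, m_f = 43,013 − 33,200 = 9,813 kg; Δv = 415×9.8×ln(4.383) = 4067.0×1.4778 ≈ 6010 m/s.
Stage 3: m₀ = 5,283 kg, m_f = 5,283 − 3,560 = 1,723 kg; Δv = 328×9.8×ln(3.066) = 3214.4×1.1204 ≈ 3602 m/s.
Total Δv = 3377 + 6010 + 3602 = 12989 m/s.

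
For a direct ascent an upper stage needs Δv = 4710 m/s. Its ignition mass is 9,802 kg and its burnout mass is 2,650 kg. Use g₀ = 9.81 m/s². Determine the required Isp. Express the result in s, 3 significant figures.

ln(m₀/m_f) = ln(9802/2650) = ln(3.699) = 1.3080.
v_e = Δv / ln(m₀/m_f) = 4710 / 1.3080 = 3600.8 m/s.
Isp = v_e / g₀ = 3600.8 / 9.81 = 367.1 s.

Isp ≈ 367 s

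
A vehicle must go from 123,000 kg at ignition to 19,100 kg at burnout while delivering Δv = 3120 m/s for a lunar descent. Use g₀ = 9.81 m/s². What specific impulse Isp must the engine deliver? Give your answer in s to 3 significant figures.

Isp ≈ 171 s

ln(m₀/m_f) = ln(123000/19100) = ln(6.44) = 1.8625.
v_e = Δv / ln(m₀/m_f) = 3120 / 1.8625 = 1675.2 m/s.
Isp = v_e / g₀ = 1675.2 / 9.81 = 170.8 s.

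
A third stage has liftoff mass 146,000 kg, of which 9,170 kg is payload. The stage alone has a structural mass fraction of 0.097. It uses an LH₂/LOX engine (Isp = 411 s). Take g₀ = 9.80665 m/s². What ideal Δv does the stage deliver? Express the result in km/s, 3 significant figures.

Δv ≈ 7.55 km/s

Stage wet mass = m₀ − payload = 146,000 − 9,170 = 136,830 kg.
Stage dry mass = ε × stage wet mass = 0.097 × 136,830 = 13,272.5 kg.
Burnout mass m_f = stage dry + payload = 13,272.5 + 9,170 = 22,442.5 kg.
v_e = Isp · g₀ = 411 × 9.80665 = 4030.5 m/s.
Δv = v_e · ln(146,000/22,442.5) = 4030.5 × ln(6.506) = 4030.5 × 1.8727 ≈ 7548 m/s.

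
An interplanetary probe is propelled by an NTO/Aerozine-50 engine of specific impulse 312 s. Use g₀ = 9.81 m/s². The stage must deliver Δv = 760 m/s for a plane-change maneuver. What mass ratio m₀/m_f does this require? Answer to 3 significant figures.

v_e = Isp · g₀ = 312 × 9.81 = 3060.7 m/s.
From the ideal rocket equation, m₀/m_f = exp(Δv / v_e) = exp(760 / 3060.7) = exp(0.2483) = 1.2819.

mass ratio ≈ 1.28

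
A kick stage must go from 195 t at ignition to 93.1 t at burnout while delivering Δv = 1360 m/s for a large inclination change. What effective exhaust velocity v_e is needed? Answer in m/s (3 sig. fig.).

ln(m₀/m_f) = ln(195000/93100) = ln(2.095) = 0.7393.
Using Δv = v_e ln(m₀/m_f): v_e = Δv / ln(m₀/m_f) = 1360 / 0.7393 = 1839.5 m/s.

v_e ≈ 1840 m/s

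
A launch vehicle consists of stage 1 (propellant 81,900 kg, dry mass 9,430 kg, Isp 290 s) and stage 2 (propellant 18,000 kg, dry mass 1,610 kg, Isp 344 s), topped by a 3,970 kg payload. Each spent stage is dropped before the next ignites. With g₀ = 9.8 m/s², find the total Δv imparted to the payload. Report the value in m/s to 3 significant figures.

Ignition mass of stage 1 = 81,900+9,430 + 18,000+1,610 + 3,970 = 114,910 kg.
Stage 1: m₀ = 114,910 kg, m_f = 114,910 − 81,900 = 33,010 kg; Δv = 290×9.8×ln(3.481) = 2842.0×1.2473 ≈ 3545 m/s.
Stage 2: m₀ = 23,580 kg, m_f = 23,580 − 18,000 = 5,580 kg; Δv = 344×9.8×ln(4.226) = 3371.2×1.4412 ≈ 4859 m/s.
Total Δv = 3545 + 4859 = 8404 m/s.

Δv ≈ 8400 m/s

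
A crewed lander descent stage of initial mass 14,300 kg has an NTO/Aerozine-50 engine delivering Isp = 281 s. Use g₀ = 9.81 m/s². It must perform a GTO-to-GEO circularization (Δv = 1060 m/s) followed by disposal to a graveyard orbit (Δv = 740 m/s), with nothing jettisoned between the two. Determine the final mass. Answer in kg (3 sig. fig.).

final mass ≈ 7440 kg

v_e = Isp · g₀ = 281 × 9.81 = 2756.6 m/s.
After the first burn: m = 14300 × exp(−1060/2756.6) = 14300 × 0.68077 = 9,735.01 kg.
After the second burn: m = 9,735.01 × exp(−740/2756.6) = 9,735.01 × 0.76457 = 7,443.1 kg.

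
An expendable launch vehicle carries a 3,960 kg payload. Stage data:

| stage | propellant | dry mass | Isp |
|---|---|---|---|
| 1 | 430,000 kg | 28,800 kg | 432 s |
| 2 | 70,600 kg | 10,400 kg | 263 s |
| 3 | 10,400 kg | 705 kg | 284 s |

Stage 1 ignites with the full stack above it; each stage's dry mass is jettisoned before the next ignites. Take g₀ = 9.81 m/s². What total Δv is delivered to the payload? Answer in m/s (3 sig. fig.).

Δv ≈ 13000 m/s

Ignition mass of stage 1 = 430,000+28,800 + 70,600+10,400 + 10,400+705 + 3,960 = 554,865 kg.
Stage 1: m₀ = 554,865 kg, m_f = 554,865 − 430,000 = 124,865 kg; Δv = 432×9.81×ln(4.444) = 4237.9×1.4915 ≈ 6321 m/s.
Stage 2: m₀ = 96,065 kg, m_f = 96,065 − 70,600 = 25,465 kg; Δv = 263×9.81×ln(3.772) = 2580.0×1.3277 ≈ 3426 m/s.
Stage 3: m₀ = 15,065 kg, m_f = 15,065 − 10,400 = 4,665 kg; Δv = 284×9.81×ln(3.229) = 2786.0×1.1723 ≈ 3266 m/s.
Total Δv = 6321 + 3426 + 3266 = 13013 m/s.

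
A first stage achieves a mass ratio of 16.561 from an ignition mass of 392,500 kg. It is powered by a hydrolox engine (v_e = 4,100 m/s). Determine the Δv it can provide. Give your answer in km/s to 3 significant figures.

Δv ≈ 11.5 km/s

By the Tsiolkovsky rocket equation, Δv = v_e · ln(16.561) = 4100.0 × 2.8071 ≈ 11508.9 m/s.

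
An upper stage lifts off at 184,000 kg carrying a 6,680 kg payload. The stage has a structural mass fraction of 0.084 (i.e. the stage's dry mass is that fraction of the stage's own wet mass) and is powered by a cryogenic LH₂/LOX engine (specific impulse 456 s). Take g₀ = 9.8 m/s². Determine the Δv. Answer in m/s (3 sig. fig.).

Δv ≈ 9580 m/s

Stage wet mass = m₀ − payload = 184,000 − 6,680 = 177,320 kg.
Stage dry mass = ε × stage wet mass = 0.084 × 177,320 = 14,894.9 kg.
Burnout mass m_f = stage dry + payload = 14,894.9 + 6,680 = 21,574.9 kg.
v_e = Isp · g₀ = 456 × 9.8 = 4468.8 m/s.
Δv = v_e · ln(184,000/21,574.9) = 4468.8 × ln(8.528) = 4468.8 × 2.1434 ≈ 9578 m/s.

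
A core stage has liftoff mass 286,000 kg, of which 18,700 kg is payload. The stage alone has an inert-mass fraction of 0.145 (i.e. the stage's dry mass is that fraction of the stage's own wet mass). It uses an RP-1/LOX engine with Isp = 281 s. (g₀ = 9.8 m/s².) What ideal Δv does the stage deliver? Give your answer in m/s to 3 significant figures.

Δv ≈ 4420 m/s

Stage wet mass = m₀ − payload = 286,000 − 18,700 = 267,300 kg.
Stage dry mass = ε × stage wet mass = 0.145 × 267,300 = 38,758.5 kg.
Burnout mass m_f = stage dry + payload = 38,758.5 + 18,700 = 57,458.5 kg.
v_e = Isp · g₀ = 281 × 9.8 = 2753.8 m/s.
By the Tsiolkovsky rocket equation, Δv = v_e · ln(286,000/57,458.5) = 2753.8 × ln(4.978) = 2753.8 × 1.6049 ≈ 4420 m/s.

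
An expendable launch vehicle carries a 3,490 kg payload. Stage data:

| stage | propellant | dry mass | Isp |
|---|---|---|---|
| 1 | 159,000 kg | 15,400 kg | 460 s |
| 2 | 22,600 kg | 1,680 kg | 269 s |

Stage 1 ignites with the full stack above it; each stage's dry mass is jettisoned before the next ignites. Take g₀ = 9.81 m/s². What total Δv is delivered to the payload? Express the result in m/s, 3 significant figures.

Δv ≈ 11400 m/s

Ignition mass of stage 1 = 159,000+15,400 + 22,600+1,680 + 3,490 = 202,170 kg.
Stage 1: m₀ = 202,170 kg, m_f = 202,170 − 159,000 = 43,170 kg; Δv = 460×9.81×ln(4.683) = 4512.6×1.5440 ≈ 6967 m/s.
Stage 2: m₀ = 27,770 kg, m_f = 27,770 − 22,600 = 5,170 kg; Δv = 269×9.81×ln(5.371) = 2638.9×1.6811 ≈ 4436 m/s.
Total Δv = 6967 + 4436 = 11403 m/s.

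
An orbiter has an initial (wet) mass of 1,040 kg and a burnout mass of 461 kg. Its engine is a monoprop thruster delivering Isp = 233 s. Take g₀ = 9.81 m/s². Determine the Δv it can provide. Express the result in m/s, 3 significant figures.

Δv ≈ 1860 m/s

v_e = Isp · g₀ = 233 × 9.81 = 2285.7 m/s.
From the ideal rocket equation, Δv = v_e · ln(m₀/m_f) = 2285.7 × ln(2.256) = 2285.7 × 0.8136 ≈ 1859.6 m/s.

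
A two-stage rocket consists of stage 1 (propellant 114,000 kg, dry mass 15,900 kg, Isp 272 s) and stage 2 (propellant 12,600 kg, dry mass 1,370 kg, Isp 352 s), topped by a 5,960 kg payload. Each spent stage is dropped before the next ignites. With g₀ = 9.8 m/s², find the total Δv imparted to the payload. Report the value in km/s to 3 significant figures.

Δv ≈ 7.26 km/s

Ignition mass of stage 1 = 114,000+15,900 + 12,600+1,370 + 5,960 = 149,830 kg.
Stage 1: m₀ = 149,830 kg, m_f = 149,830 − 114,000 = 35,830 kg; Δv = 272×9.8×ln(4.182) = 2665.6×1.4307 ≈ 3814 m/s.
Stage 2: m₀ = 19,930 kg, m_f = 19,930 − 12,600 = 7,330 kg; Δv = 352×9.8×ln(2.719) = 3449.6×1.0003 ≈ 3450 m/s.
Total Δv = 3814 + 3450 = 7264 m/s.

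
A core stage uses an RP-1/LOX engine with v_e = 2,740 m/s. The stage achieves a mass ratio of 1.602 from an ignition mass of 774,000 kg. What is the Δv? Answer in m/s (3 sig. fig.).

Using Δv = v_e ln(m₀/m_f): Δv = v_e · ln(1.602) = 2740.0 × 0.4713 ≈ 1291.2 m/s.

Δv ≈ 1290 m/s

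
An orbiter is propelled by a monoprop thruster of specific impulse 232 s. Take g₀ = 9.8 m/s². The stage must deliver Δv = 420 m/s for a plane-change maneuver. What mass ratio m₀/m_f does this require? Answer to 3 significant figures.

v_e = Isp · g₀ = 232 × 9.8 = 2273.6 m/s.
m₀/m_f = exp(Δv / v_e) = exp(420 / 2273.6) = exp(0.1847) = 1.2029.

mass ratio ≈ 1.20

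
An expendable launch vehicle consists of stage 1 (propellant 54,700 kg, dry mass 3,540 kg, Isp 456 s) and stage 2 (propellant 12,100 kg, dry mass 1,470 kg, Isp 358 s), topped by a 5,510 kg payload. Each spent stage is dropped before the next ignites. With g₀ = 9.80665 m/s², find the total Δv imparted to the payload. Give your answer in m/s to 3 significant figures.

Ignition mass of stage 1 = 54,700+3,540 + 12,100+1,470 + 5,510 = 77,320 kg.
Stage 1: m₀ = 77,320 kg, m_f = 77,320 − 54,700 = 22,620 kg; Δv = 456×9.80665×ln(3.418) = 4471.8×1.2291 ≈ 5496 m/s.
Stage 2: m₀ = 19,080 kg, m_f = 19,080 − 12,100 = 6,980 kg; Δv = 358×9.80665×ln(2.734) = 3510.8×1.0056 ≈ 3530 m/s.
Total Δv = 5496 + 3530 = 9026 m/s.

Δv ≈ 9030 m/s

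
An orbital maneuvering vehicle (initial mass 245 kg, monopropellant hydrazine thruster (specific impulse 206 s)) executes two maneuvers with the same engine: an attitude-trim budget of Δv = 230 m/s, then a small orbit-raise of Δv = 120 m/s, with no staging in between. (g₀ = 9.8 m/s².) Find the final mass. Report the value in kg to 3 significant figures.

v_e = Isp · g₀ = 206 × 9.8 = 2018.8 m/s.
After the first burn: m = 245 × exp(−230/2018.8) = 245 × 0.89232 = 218.618 kg.
After the second burn: m = 218.618 × exp(−120/2018.8) = 218.618 × 0.94229 = 206.002 kg.

final mass ≈ 206 kg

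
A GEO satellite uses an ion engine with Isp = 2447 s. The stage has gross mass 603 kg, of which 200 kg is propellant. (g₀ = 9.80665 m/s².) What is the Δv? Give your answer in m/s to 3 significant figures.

v_e = Isp · g₀ = 2447 × 9.80665 = 23996.9 m/s.
m_f = m₀ − m_prop = 603 − 200 = 403 kg.
By the Tsiolkovsky rocket equation, Δv = v_e · ln(m₀/m_f) = 23996.9 × ln(1.496) = 23996.9 × 0.4030 ≈ 9670.3 m/s.

Δv ≈ 9670 m/s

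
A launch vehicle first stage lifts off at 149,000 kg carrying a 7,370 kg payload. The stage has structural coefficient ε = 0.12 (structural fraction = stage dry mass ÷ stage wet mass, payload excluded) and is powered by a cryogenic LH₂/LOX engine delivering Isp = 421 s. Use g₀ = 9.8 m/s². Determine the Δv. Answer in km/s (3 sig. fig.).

Δv ≈ 7.47 km/s

Stage wet mass = m₀ − payload = 149,000 − 7,370 = 141,630 kg.
Stage dry mass = ε × stage wet mass = 0.12 × 141,630 = 16,995.6 kg.
Burnout mass m_f = stage dry + payload = 16,995.6 + 7,370 = 24,365.6 kg.
v_e = Isp · g₀ = 421 × 9.8 = 4125.8 m/s.
Δv = v_e · ln(149,000/24,365.6) = 4125.8 × ln(6.115) = 4125.8 × 1.8108 ≈ 7471 m/s.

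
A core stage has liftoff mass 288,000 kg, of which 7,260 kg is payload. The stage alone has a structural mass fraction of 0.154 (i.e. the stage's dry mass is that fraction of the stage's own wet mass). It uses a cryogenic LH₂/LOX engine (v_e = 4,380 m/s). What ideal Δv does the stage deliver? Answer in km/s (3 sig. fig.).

Δv ≈ 7.63 km/s

Stage wet mass = m₀ − payload = 288,000 − 7,260 = 280,740 kg.
Stage dry mass = ε × stage wet mass = 0.154 × 280,740 = 43,234 kg.
Burnout mass m_f = stage dry + payload = 43,234 + 7,260 = 50,494 kg.
Δv = v_e · ln(288,000/50,494) = 4380.0 × ln(5.704) = 4380.0 × 1.7411 ≈ 7626 m/s.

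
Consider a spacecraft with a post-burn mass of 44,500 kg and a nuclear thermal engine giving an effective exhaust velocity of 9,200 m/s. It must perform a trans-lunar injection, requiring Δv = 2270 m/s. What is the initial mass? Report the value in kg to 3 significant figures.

initial mass ≈ 57000 kg

m₀/m_f = exp(Δv / v_e) = exp(2270 / 9200.0) = exp(0.2467) = 1.2798.
m₀ = m_f × 1.2798 = 44,500 × 1.2798 = 56,951.1 kg.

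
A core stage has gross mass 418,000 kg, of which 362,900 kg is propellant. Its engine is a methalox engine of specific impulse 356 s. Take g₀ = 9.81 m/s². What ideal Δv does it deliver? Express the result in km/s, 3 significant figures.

Δv ≈ 7.08 km/s

v_e = Isp · g₀ = 356 × 9.81 = 3492.4 m/s.
m_f = m₀ − m_prop = 418,000 − 362,900 = 55,100 kg.
Δv = v_e · ln(m₀/m_f) = 3492.4 × ln(7.586) = 3492.4 × 2.0263 ≈ 7076.7 m/s.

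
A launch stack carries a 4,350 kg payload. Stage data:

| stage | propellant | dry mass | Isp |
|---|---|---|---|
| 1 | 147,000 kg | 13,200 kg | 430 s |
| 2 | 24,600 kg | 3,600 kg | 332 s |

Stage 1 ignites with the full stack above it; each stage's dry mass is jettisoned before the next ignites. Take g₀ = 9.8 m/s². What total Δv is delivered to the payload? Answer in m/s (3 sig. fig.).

Δv ≈ 10600 m/s

Ignition mass of stage 1 = 147,000+13,200 + 24,600+3,600 + 4,350 = 192,750 kg.
Stage 1: m₀ = 192,750 kg, m_f = 192,750 − 147,000 = 45,750 kg; Δv = 430×9.8×ln(4.213) = 4214.0×1.4382 ≈ 6061 m/s.
Stage 2: m₀ = 32,550 kg, m_f = 32,550 − 24,600 = 7,950 kg; Δv = 332×9.8×ln(4.094) = 3253.6×1.4096 ≈ 4586 m/s.
Total Δv = 6061 + 4586 = 10647 m/s.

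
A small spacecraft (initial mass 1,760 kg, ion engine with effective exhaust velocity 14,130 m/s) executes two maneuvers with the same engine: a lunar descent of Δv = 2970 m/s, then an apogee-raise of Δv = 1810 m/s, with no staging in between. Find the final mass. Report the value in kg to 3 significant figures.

After the first burn: m = 1760 × exp(−2970/14130.0) = 1760 × 0.81043 = 1,426.36 kg.
After the second burn: m = 1,426.36 × exp(−1810/14130.0) = 1,426.36 × 0.87977 = 1,254.87 kg.

final mass ≈ 1250 kg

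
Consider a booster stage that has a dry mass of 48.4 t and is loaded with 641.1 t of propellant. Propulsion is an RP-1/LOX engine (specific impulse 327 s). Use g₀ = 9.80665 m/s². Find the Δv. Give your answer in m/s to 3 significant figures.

v_e = Isp · g₀ = 327 × 9.80665 = 3206.8 m/s.
m₀ = m_dry + m_prop = 48.4 + 641.1 = 689.5 t.
Δv = v_e · ln(m₀/m_f) = 3206.8 × ln(14.25) = 3206.8 × 2.6565 ≈ 8518.7 m/s.

Δv ≈ 8520 m/s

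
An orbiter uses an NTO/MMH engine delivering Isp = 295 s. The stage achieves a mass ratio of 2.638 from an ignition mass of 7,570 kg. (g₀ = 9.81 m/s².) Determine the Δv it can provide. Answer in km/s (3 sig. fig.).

Δv ≈ 2.81 km/s

v_e = Isp · g₀ = 295 × 9.81 = 2894.0 m/s.
Δv = v_e · ln(2.638) = 2894.0 × 0.9700 ≈ 2807.2 m/s.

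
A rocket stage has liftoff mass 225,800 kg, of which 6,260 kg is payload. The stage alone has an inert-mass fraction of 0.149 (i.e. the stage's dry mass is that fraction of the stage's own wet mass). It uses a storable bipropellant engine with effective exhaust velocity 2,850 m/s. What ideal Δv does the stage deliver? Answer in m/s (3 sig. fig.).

Δv ≈ 5010 m/s

Stage wet mass = m₀ − payload = 225,800 − 6,260 = 219,540 kg.
Stage dry mass = ε × stage wet mass = 0.149 × 219,540 = 32,711.5 kg.
Burnout mass m_f = stage dry + payload = 32,711.5 + 6,260 = 38,971.5 kg.
Δv = v_e · ln(225,800/38,971.5) = 2850.0 × ln(5.794) = 2850.0 × 1.7568 ≈ 5007 m/s.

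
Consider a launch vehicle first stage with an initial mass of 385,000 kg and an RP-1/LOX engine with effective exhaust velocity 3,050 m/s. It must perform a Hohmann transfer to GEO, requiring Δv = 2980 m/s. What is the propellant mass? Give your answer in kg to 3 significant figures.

m₀/m_f = exp(Δv / v_e) = exp(2980 / 3050.0) = exp(0.9770) = 2.6566.
m_f = 385,000 / 2.6566 = 144,922 kg, so propellant = m₀ − m_f = 385,000 − 144,922 = 240,078 kg.

propellant mass ≈ 240000 kg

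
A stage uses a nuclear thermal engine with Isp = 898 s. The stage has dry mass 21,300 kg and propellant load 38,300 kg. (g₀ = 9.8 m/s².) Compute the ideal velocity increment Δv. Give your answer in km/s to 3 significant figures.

v_e = Isp · g₀ = 898 × 9.8 = 8800.4 m/s.
m₀ = m_dry + m_prop = 21,300 + 38,300 = 59,600 kg.
From the ideal rocket equation, Δv = v_e · ln(m₀/m_f) = 8800.4 × ln(2.798) = 8800.4 × 1.0289 ≈ 9055.2 m/s.

Δv ≈ 9.06 km/s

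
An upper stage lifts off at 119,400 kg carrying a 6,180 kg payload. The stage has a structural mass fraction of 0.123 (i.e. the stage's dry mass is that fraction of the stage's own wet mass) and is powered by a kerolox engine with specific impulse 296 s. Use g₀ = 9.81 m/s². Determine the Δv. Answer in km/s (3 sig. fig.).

Δv ≈ 5.17 km/s

Stage wet mass = m₀ − payload = 119,400 − 6,180 = 113,220 kg.
Stage dry mass = ε × stage wet mass = 0.123 × 113,220 = 13,926.1 kg.
Burnout mass m_f = stage dry + payload = 13,926.1 + 6,180 = 20,106.1 kg.
v_e = Isp · g₀ = 296 × 9.81 = 2903.8 m/s.
Using Δv = v_e ln(m₀/m_f): Δv = v_e · ln(119,400/20,106.1) = 2903.8 × ln(5.938) = 2903.8 × 1.7815 ≈ 5173 m/s.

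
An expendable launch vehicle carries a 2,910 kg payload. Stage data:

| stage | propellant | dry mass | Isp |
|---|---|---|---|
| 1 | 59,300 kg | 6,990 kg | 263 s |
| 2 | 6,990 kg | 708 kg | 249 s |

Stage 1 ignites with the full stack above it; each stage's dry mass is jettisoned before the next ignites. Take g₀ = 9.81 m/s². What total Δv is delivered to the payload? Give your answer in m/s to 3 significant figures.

Ignition mass of stage 1 = 59,300+6,990 + 6,990+708 + 2,910 = 76,898 kg.
Stage 1: m₀ = 76,898 kg, m_f = 76,898 − 59,300 = 17,598 kg; Δv = 263×9.81×ln(4.37) = 2580.0×1.4747 ≈ 3805 m/s.
Stage 2: m₀ = 10,608 kg, m_f = 10,608 − 6,990 = 3,618 kg; Δv = 249×9.81×ln(2.932) = 2442.7×1.0757 ≈ 2628 m/s.
Total Δv = 3805 + 2628 = 6433 m/s.

Δv ≈ 6430 m/s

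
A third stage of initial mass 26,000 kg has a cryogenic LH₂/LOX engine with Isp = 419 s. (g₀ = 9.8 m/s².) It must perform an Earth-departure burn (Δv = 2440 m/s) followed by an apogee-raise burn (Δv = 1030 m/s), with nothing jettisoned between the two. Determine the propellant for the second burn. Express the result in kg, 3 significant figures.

v_e = Isp · g₀ = 419 × 9.8 = 4106.2 m/s.
After the first burn: m = 26000 × exp(−2440/4106.2) = 26000 × 0.55199 = 14,351.7 kg.
After the second burn: m = 14,351.7 × exp(−1030/4106.2) = 14,351.7 × 0.77815 = 11,167.8 kg.
Second-burn propellant = 14,351.7 − 11,167.8 = 3,183.9 kg.

propellant for the second burn ≈ 3180 kg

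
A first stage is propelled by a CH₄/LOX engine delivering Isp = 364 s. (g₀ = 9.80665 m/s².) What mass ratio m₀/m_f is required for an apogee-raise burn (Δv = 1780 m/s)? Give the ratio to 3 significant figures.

v_e = Isp · g₀ = 364 × 9.80665 = 3569.6 m/s.
m₀/m_f = exp(Δv / v_e) = exp(1780 / 3569.6) = exp(0.4987) = 1.6465.

mass ratio ≈ 1.65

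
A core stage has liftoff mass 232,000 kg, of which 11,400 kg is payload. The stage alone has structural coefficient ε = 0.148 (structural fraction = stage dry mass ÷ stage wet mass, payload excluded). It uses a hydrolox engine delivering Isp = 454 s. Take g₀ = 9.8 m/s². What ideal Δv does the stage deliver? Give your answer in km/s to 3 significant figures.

Δv ≈ 7.39 km/s

Stage wet mass = m₀ − payload = 232,000 − 11,400 = 220,600 kg.
Stage dry mass = ε × stage wet mass = 0.148 × 220,600 = 32,648.8 kg.
Burnout mass m_f = stage dry + payload = 32,648.8 + 11,400 = 44,048.8 kg.
v_e = Isp · g₀ = 454 × 9.8 = 4449.2 m/s.
Δv = v_e · ln(232,000/44,048.8) = 4449.2 × ln(5.267) = 4449.2 × 1.6614 ≈ 7392 m/s.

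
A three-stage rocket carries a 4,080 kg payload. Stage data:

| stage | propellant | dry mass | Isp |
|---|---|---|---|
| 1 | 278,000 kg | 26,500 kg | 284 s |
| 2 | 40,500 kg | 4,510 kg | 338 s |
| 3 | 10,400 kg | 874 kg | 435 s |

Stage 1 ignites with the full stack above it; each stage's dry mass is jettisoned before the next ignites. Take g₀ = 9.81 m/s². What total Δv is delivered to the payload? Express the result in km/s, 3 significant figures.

Δv ≈ 12.5 km/s

Ignition mass of stage 1 = 278,000+26,500 + 40,500+4,510 + 10,400+874 + 4,080 = 364,864 kg.
Stage 1: m₀ = 364,864 kg, m_f = 364,864 − 278,000 = 86,864 kg; Δv = 284×9.81×ln(4.2) = 2786.0×1.4352 ≈ 3998 m/s.
Stage 2: m₀ = 60,364 kg, m_f = 60,364 − 40,500 = 19,864 kg; Δv = 338×9.81×ln(3.039) = 3315.8×1.1115 ≈ 3685 m/s.
Stage 3: m₀ = 15,354 kg, m_f = 15,354 − 10,400 = 4,954 kg; Δv = 435×9.81×ln(3.099) = 4267.4×1.1312 ≈ 4827 m/s.
Total Δv = 3998 + 3685 + 4827 = 12510 m/s.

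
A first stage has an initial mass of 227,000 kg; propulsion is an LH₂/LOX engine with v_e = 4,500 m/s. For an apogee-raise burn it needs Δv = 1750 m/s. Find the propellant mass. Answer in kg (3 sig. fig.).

m₀/m_f = exp(Δv / v_e) = exp(1750 / 4500.0) = exp(0.3889) = 1.4753.
m_f = 227,000 / 1.4753 = 153,867 kg, so propellant = m₀ − m_f = 227,000 − 153,867 = 73,133 kg.

propellant mass ≈ 73100 kg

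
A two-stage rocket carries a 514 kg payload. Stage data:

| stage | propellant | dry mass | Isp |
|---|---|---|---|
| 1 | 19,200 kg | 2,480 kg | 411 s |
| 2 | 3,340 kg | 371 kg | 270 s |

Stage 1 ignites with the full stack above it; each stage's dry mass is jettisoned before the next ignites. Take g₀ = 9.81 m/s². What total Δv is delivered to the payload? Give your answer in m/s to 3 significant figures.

Δv ≈ 9590 m/s

Ignition mass of stage 1 = 19,200+2,480 + 3,340+371 + 514 = 25,905 kg.
Stage 1: m₀ = 25,905 kg, m_f = 25,905 − 19,200 = 6,705 kg; Δv = 411×9.81×ln(3.864) = 4031.9×1.3516 ≈ 5449 m/s.
Stage 2: m₀ = 4,225 kg, m_f = 4,225 − 3,340 = 885 kg; Δv = 270×9.81×ln(4.774) = 2648.7×1.5632 ≈ 4140 m/s.
Total Δv = 5449 + 4140 = 9589 m/s.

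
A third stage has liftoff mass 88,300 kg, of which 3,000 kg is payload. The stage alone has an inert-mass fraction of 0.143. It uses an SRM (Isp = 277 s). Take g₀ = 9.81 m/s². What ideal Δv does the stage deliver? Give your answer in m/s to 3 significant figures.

Δv ≈ 4780 m/s

Stage wet mass = m₀ − payload = 88,300 − 3,000 = 85,300 kg.
Stage dry mass = ε × stage wet mass = 0.143 × 85,300 = 12,197.9 kg.
Burnout mass m_f = stage dry + payload = 12,197.9 + 3,000 = 15,197.9 kg.
v_e = Isp · g₀ = 277 × 9.81 = 2717.4 m/s.
Rocket equation: Δv = v_e · ln(88,300/15,197.9) = 2717.4 × ln(5.81) = 2717.4 × 1.7596 ≈ 4781 m/s.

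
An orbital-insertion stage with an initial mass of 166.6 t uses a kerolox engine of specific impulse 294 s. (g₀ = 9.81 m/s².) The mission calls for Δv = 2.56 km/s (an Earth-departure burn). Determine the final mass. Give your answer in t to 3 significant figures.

final mass ≈ 68.6 t

v_e = Isp · g₀ = 294 × 9.81 = 2884.1 m/s.
Using Δv = v_e ln(m₀/m_f): m₀/m_f = exp(Δv / v_e) = exp(2560 / 2884.1) = exp(0.8876) = 2.4293.
m_f = m₀ / 2.4293 = 166.6 / 2.4293 = 68.5794 t.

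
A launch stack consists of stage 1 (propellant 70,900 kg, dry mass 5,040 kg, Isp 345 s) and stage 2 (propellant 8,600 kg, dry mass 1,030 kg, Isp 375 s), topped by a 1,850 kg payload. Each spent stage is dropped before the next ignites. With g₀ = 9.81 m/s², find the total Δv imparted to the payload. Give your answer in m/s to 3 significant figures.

Ignition mass of stage 1 = 70,900+5,040 + 8,600+1,030 + 1,850 = 87,420 kg.
Stage 1: m₀ = 87,420 kg, m_f = 87,420 − 70,900 = 16,520 kg; Δv = 345×9.81×ln(5.292) = 3384.5×1.6662 ≈ 5639 m/s.
Stage 2: m₀ = 11,480 kg, m_f = 11,480 − 8,600 = 2,880 kg; Δv = 375×9.81×ln(3.986) = 3678.8×1.3828 ≈ 5087 m/s.
Total Δv = 5639 + 5087 = 10726 m/s.

Δv ≈ 10700 m/s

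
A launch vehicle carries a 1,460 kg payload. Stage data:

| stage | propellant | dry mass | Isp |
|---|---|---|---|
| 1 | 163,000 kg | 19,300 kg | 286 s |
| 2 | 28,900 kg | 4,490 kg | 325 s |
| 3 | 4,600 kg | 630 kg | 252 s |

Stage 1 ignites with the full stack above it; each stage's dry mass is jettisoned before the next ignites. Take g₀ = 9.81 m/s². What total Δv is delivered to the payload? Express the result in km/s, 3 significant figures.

Δv ≈ 10.7 km/s

Ignition mass of stage 1 = 163,000+19,300 + 28,900+4,490 + 4,600+630 + 1,460 = 222,380 kg.
Stage 1: m₀ = 222,380 kg, m_f = 222,380 − 163,000 = 59,380 kg; Δv = 286×9.81×ln(3.745) = 2805.7×1.3204 ≈ 3705 m/s.
Stage 2: m₀ = 40,080 kg, m_f = 40,080 − 28,900 = 11,180 kg; Δv = 325×9.81×ln(3.585) = 3188.2×1.2768 ≈ 4071 m/s.
Stage 3: m₀ = 6,690 kg, m_f = 6,690 − 4,600 = 2,090 kg; Δv = 252×9.81×ln(3.201) = 2472.1×1.1634 ≈ 2876 m/s.
Total Δv = 3705 + 4071 + 2876 = 10652 m/s.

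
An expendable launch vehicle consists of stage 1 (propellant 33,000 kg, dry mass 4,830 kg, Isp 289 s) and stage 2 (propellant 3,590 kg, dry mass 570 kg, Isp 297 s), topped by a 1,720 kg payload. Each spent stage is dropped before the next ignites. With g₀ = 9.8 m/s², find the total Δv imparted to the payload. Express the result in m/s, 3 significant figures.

Δv ≈ 6730 m/s

Ignition mass of stage 1 = 33,000+4,830 + 3,590+570 + 1,720 = 43,710 kg.
Stage 1: m₀ = 43,710 kg, m_f = 43,710 − 33,000 = 10,710 kg; Δv = 289×9.8×ln(4.081) = 2832.2×1.4064 ≈ 3983 m/s.
Stage 2: m₀ = 5,880 kg, m_f = 5,880 − 3,590 = 2,290 kg; Δv = 297×9.8×ln(2.568) = 2910.6×0.9430 ≈ 2745 m/s.
Total Δv = 3983 + 2745 = 6728 m/s.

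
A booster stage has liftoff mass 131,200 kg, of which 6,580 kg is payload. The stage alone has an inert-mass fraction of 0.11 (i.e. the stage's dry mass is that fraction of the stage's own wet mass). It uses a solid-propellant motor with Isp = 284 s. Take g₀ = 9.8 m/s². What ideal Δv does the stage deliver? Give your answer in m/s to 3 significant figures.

Stage wet mass = m₀ − payload = 131,200 − 6,580 = 124,620 kg.
Stage dry mass = ε × stage wet mass = 0.11 × 124,620 = 13,708.2 kg.
Burnout mass m_f = stage dry + payload = 13,708.2 + 6,580 = 20,288.2 kg.
v_e = Isp · g₀ = 284 × 9.8 = 2783.2 m/s.
Δv = v_e · ln(131,200/20,288.2) = 2783.2 × ln(6.467) = 2783.2 × 1.8667 ≈ 5195 m/s.

Δv ≈ 5200 m/s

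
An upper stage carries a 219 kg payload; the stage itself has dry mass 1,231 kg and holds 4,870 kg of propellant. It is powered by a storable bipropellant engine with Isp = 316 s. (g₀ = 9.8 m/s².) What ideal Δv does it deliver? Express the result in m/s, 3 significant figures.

Δv ≈ 4560 m/s

v_e = Isp · g₀ = 316 × 9.8 = 3096.8 m/s.
m₀ = payload + dry + propellant = 219 + 1,231 + 4,870 = 6,320 kg.
m_f = payload + dry = 219 + 1,231 = 1,450 kg.
Rocket equation: Δv = v_e · ln(m₀/m_f) = 3096.8 × ln(4.359) = 3096.8 × 1.4722 ≈ 4559.0 m/s.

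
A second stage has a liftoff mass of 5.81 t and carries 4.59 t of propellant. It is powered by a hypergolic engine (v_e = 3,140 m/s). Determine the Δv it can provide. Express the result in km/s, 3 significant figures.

Δv ≈ 4.90 km/s

m_f = m₀ − m_prop = 5.81 − 4.59 = 1.22 t.
Δv = v_e · ln(m₀/m_f) = 3140.0 × ln(4.762) = 3140.0 × 1.5607 ≈ 4900.7 m/s.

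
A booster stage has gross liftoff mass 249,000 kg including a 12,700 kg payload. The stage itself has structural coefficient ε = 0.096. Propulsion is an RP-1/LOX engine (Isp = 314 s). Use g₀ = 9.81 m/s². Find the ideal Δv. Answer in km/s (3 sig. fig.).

Stage wet mass = m₀ − payload = 249,000 − 12,700 = 236,300 kg.
Stage dry mass = ε × stage wet mass = 0.096 × 236,300 = 22,684.8 kg.
Burnout mass m_f = stage dry + payload = 22,684.8 + 12,700 = 35,384.8 kg.
v_e = Isp · g₀ = 314 × 9.81 = 3080.3 m/s.
Δv = v_e · ln(249,000/35,384.8) = 3080.3 × ln(7.037) = 3080.3 × 1.9512 ≈ 6010 m/s.

Δv ≈ 6.01 km/s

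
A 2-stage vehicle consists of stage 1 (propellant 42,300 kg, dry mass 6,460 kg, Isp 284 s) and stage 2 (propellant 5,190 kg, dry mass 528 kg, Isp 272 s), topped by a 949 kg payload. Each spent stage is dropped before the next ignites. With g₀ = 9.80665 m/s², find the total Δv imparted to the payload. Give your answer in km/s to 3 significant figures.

Ignition mass of stage 1 = 42,300+6,460 + 5,190+528 + 949 = 55,427 kg.
Stage 1: m₀ = 55,427 kg, m_f = 55,427 − 42,300 = 13,127 kg; Δv = 284×9.80665×ln(4.222) = 2785.1×1.4404 ≈ 4012 m/s.
Stage 2: m₀ = 6,667 kg, m_f = 6,667 − 5,190 = 1,477 kg; Δv = 272×9.80665×ln(4.514) = 2667.4×1.5072 ≈ 4020 m/s.
Total Δv = 4012 + 4020 = 8032 m/s.

Δv ≈ 8.03 km/s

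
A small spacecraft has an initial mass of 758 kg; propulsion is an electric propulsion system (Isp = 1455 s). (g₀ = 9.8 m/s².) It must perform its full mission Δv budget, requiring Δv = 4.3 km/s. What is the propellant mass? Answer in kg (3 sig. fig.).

v_e = Isp · g₀ = 1455 × 9.8 = 14259.0 m/s.
By the Tsiolkovsky rocket equation, m₀/m_f = exp(Δv / v_e) = exp(4300 / 14259.0) = exp(0.3016) = 1.3520.
m_f = 758 / 1.3520 = 560.651 kg, so propellant = m₀ − m_f = 758 − 560.651 = 197.349 kg.

propellant mass ≈ 197 kg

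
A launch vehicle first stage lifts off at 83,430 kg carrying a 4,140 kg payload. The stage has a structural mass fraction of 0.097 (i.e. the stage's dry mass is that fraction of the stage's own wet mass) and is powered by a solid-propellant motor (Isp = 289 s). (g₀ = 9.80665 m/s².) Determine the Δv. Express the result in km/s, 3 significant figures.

Stage wet mass = m₀ − payload = 83,430 − 4,140 = 79,290 kg.
Stage dry mass = ε × stage wet mass = 0.097 × 79,290 = 7,691.13 kg.
Burnout mass m_f = stage dry + payload = 7,691.13 + 4,140 = 11,831.13 kg.
v_e = Isp · g₀ = 289 × 9.80665 = 2834.1 m/s.
Rocket equation: Δv = v_e · ln(83,430/11,831.13) = 2834.1 × ln(7.052) = 2834.1 × 1.9533 ≈ 5536 m/s.

Δv ≈ 5.54 km/s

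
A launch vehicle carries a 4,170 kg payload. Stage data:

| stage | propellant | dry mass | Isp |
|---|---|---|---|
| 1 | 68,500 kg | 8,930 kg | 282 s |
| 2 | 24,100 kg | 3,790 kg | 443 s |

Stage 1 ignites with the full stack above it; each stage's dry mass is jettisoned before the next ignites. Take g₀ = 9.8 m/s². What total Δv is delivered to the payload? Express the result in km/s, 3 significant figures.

Δv ≈ 8.76 km/s

Ignition mass of stage 1 = 68,500+8,930 + 24,100+3,790 + 4,170 = 109,490 kg.
Stage 1: m₀ = 109,490 kg, m_f = 109,490 − 68,500 = 40,990 kg; Δv = 282×9.8×ln(2.671) = 2763.6×0.9825 ≈ 2715 m/s.
Stage 2: m₀ = 32,060 kg, m_f = 32,060 − 24,100 = 7,960 kg; Δv = 443×9.8×ln(4.028) = 4341.4×1.3932 ≈ 6048 m/s.
Total Δv = 2715 + 6048 = 8763 m/s.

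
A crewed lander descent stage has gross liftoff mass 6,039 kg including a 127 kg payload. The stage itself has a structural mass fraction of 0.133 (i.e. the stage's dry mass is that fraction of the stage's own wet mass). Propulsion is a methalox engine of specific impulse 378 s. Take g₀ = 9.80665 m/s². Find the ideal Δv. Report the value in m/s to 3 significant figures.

Stage wet mass = m₀ − payload = 6,039 − 127 = 5,912 kg.
Stage dry mass = ε × stage wet mass = 0.133 × 5,912 = 786.296 kg.
Burnout mass m_f = stage dry + payload = 786.296 + 127 = 913.296 kg.
v_e = Isp · g₀ = 378 × 9.80665 = 3706.9 m/s.
From the ideal rocket equation, Δv = v_e · ln(6,039/913.296) = 3706.9 × ln(6.612) = 3706.9 × 1.8889 ≈ 7002 m/s.

Δv ≈ 7000 m/s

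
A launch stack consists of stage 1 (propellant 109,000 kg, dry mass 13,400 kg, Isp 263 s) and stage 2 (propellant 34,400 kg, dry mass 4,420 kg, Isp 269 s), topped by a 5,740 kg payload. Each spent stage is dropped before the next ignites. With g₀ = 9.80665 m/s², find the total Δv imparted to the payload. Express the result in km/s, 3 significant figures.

Ignition mass of stage 1 = 109,000+13,400 + 34,400+4,420 + 5,740 = 166,960 kg.
Stage 1: m₀ = 166,960 kg, m_f = 166,960 − 109,000 = 57,960 kg; Δv = 263×9.80665×ln(2.881) = 2579.1×1.0580 ≈ 2729 m/s.
Stage 2: m₀ = 44,560 kg, m_f = 44,560 − 34,400 = 10,160 kg; Δv = 269×9.80665×ln(4.386) = 2638.0×1.4784 ≈ 3900 m/s.
Total Δv = 2729 + 3900 = 6629 m/s.

Δv ≈ 6.63 km/s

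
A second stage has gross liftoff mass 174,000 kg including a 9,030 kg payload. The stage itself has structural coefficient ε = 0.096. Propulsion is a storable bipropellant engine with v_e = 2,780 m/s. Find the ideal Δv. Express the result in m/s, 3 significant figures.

Δv ≈ 5410 m/s

Stage wet mass = m₀ − payload = 174,000 − 9,030 = 164,970 kg.
Stage dry mass = ε × stage wet mass = 0.096 × 164,970 = 15,837.1 kg.
Burnout mass m_f = stage dry + payload = 15,837.1 + 9,030 = 24,867.1 kg.
Rocket equation: Δv = v_e · ln(174,000/24,867.1) = 2780.0 × ln(6.997) = 2780.0 × 1.9455 ≈ 5409 m/s.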